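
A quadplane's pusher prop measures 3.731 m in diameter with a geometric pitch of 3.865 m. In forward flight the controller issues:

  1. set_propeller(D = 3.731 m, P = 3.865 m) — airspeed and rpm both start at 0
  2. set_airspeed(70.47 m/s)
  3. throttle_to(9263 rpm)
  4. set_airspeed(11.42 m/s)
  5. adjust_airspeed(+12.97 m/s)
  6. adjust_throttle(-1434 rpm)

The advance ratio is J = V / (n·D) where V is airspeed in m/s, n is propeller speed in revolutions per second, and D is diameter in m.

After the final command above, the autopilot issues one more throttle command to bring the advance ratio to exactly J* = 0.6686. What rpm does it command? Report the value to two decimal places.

rpm = 586.64

set_propeller: D = 3.731 m, P = 3.865 m (p = P/D = 1.035915); state ← (V=0, rpm=0)
set_airspeed(70.47): V ← 70.47 m/s
throttle_to(9263): rpm ← 9263
set_airspeed(11.42): V ← 11.42 m/s
adjust_airspeed(+12.97): V ← 11.42 +12.97 = 24.39 m/s
adjust_throttle(-1434): rpm ← 9263 -1434 = 7829
final state: V = 24.39 m/s, rpm = 7829 → n = rpm/60 = 130.483333 rev/s
target J* = 0.6686; solve J* = V/(n·D) for n: n = V/(J*·D) = 24.39/(0.6686 × 3.731) = 9.777328 rev/s
rpm = 60·n = 586.639672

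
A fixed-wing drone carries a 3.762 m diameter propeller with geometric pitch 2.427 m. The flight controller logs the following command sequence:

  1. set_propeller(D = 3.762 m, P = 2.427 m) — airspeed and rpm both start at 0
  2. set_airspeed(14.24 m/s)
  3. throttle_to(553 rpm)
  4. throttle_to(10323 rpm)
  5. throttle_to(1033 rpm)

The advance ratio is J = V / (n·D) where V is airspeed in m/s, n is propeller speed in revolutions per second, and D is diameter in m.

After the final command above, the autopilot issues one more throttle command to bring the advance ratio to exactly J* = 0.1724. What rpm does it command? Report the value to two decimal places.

rpm = 1317.36

set_propeller: D = 3.762 m, P = 2.427 m (p = P/D = 0.645136); state ← (V=0, rpm=0)
set_airspeed(14.24): V ← 14.24 m/s
throttle_to(553): rpm ← 553
throttle_to(10323): rpm ← 10323
throttle_to(1033): rpm ← 1033
final state: V = 14.24 m/s, rpm = 1033 → n = rpm/60 = 17.216667 rev/s
target J* = 0.1724; solve J* = V/(n·D) for n: n = V/(J*·D) = 14.24/(0.1724 × 3.762) = 21.956036 rev/s
rpm = 60·n = 1317.362167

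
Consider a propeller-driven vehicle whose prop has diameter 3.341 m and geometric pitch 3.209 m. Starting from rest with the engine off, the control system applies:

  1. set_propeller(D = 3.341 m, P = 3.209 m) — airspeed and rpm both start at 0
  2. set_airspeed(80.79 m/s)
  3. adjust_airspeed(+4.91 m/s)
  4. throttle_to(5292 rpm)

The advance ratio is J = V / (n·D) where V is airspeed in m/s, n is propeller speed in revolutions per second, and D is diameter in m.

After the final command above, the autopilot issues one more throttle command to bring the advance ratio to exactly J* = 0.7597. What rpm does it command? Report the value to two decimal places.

set_propeller: D = 3.341 m, P = 3.209 m (p = P/D = 0.960491); state ← (V=0, rpm=0)
set_airspeed(80.79): V ← 80.79 m/s
adjust_airspeed(+4.91): V ← 80.79 +4.91 = 85.7 m/s
throttle_to(5292): rpm ← 5292
final state: V = 85.7 m/s, rpm = 5292 → n = rpm/60 = 88.200000 rev/s
target J* = 0.7597; solve J* = V/(n·D) for n: n = V/(J*·D) = 85.7/(0.7597 × 3.341) = 33.764647 rev/s
rpm = 60·n = 2025.878849

rpm = 2025.88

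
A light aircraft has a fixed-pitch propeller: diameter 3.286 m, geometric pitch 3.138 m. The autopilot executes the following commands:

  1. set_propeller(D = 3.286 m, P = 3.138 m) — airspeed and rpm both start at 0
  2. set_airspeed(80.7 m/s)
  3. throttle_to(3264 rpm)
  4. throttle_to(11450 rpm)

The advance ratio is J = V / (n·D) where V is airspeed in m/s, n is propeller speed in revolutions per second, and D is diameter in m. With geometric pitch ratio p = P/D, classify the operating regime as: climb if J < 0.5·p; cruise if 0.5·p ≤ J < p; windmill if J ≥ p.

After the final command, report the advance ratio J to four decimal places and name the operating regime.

J = 0.1287, regime = climb

set_propeller: D = 3.286 m, P = 3.138 m (p = P/D = 0.954960); state ← (V=0, rpm=0)
set_airspeed(80.7): V ← 80.7 m/s
throttle_to(3264): rpm ← 3264
throttle_to(11450): rpm ← 11450
final state: V = 80.7 m/s, rpm = 11450 → n = rpm/60 = 190.833333 rev/s
J = V / (n·D) = 80.7 / (190.833333 × 3.286) = 0.128692
regime bands: climb J<0.4775 | cruise [0.4775, 0.9550) | windmill J≥0.9550
J = 0.1287 → climb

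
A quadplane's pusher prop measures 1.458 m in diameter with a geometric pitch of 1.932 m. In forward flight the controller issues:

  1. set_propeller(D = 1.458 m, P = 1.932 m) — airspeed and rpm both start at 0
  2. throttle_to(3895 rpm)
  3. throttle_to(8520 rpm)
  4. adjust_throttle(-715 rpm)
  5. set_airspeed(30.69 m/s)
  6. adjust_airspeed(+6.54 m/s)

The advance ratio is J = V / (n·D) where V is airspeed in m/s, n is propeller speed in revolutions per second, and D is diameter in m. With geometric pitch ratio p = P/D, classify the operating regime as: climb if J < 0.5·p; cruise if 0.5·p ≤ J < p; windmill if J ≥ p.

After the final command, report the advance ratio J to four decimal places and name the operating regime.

J = 0.1963, regime = climb

set_propeller: D = 1.458 m, P = 1.932 m (p = P/D = 1.325103); state ← (V=0, rpm=0)
throttle_to(3895): rpm ← 3895
throttle_to(8520): rpm ← 8520
adjust_throttle(-715): rpm ← 8520 -715 = 7805
set_airspeed(30.69): V ← 30.69 m/s
adjust_airspeed(+6.54): V ← 30.69 +6.54 = 37.23 m/s
final state: V = 37.23 m/s, rpm = 7805 → n = rpm/60 = 130.083333 rev/s
J = V / (n·D) = 37.23 / (130.083333 × 1.458) = 0.196297
regime bands: climb J<0.6626 | cruise [0.6626, 1.3251) | windmill J≥1.3251
J = 0.1963 → climb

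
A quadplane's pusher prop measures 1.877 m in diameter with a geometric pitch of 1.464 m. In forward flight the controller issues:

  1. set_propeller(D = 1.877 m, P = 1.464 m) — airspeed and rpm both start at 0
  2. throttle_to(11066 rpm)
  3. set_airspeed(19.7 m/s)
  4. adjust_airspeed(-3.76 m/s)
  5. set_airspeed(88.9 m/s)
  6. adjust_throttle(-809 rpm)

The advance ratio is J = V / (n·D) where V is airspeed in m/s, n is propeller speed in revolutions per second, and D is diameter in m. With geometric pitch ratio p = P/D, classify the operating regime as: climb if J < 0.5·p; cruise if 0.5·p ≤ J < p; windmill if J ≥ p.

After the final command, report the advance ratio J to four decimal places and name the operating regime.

set_propeller: D = 1.877 m, P = 1.464 m (p = P/D = 0.779968); state ← (V=0, rpm=0)
throttle_to(11066): rpm ← 11066
set_airspeed(19.7): V ← 19.7 m/s
adjust_airspeed(-3.76): V ← 19.7 -3.76 = 15.94 m/s
set_airspeed(88.9): V ← 88.9 m/s
adjust_throttle(-809): rpm ← 11066 -809 = 10257
final state: V = 88.9 m/s, rpm = 10257 → n = rpm/60 = 170.950000 rev/s
J = V / (n·D) = 88.9 / (170.950000 × 1.877) = 0.277057
regime bands: climb J<0.3900 | cruise [0.3900, 0.7800) | windmill J≥0.7800
J = 0.2771 → climb

J = 0.2771, regime = climb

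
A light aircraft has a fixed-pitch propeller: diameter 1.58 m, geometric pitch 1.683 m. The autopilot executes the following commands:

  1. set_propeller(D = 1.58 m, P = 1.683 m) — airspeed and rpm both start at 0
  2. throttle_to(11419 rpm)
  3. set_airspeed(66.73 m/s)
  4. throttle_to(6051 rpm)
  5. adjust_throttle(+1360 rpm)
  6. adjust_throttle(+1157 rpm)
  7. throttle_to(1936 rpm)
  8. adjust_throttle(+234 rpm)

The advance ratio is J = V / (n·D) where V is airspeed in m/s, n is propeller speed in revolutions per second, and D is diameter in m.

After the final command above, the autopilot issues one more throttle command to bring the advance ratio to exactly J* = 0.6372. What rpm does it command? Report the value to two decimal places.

rpm = 3976.85

set_propeller: D = 1.58 m, P = 1.683 m (p = P/D = 1.065190); state ← (V=0, rpm=0)
throttle_to(11419): rpm ← 11419
set_airspeed(66.73): V ← 66.73 m/s
throttle_to(6051): rpm ← 6051
adjust_throttle(+1360): rpm ← 6051 +1360 = 7411
adjust_throttle(+1157): rpm ← 7411 +1157 = 8568
throttle_to(1936): rpm ← 1936
adjust_throttle(+234): rpm ← 1936 +234 = 2170
final state: V = 66.73 m/s, rpm = 2170 → n = rpm/60 = 36.166667 rev/s
target J* = 0.6372; solve J* = V/(n·D) for n: n = V/(J*·D) = 66.73/(0.6372 × 1.58) = 66.280881 rev/s
rpm = 60·n = 3976.852845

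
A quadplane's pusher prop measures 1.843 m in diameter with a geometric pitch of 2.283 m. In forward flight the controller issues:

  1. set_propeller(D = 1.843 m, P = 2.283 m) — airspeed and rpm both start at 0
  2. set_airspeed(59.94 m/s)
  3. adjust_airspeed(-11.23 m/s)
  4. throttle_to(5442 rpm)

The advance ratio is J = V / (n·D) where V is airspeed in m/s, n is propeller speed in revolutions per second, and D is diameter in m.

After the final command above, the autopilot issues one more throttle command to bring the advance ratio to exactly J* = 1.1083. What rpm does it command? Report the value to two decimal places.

set_propeller: D = 1.843 m, P = 2.283 m (p = P/D = 1.238741); state ← (V=0, rpm=0)
set_airspeed(59.94): V ← 59.94 m/s
adjust_airspeed(-11.23): V ← 59.94 -11.23 = 48.71 m/s
throttle_to(5442): rpm ← 5442
final state: V = 48.71 m/s, rpm = 5442 → n = rpm/60 = 90.700000 rev/s
target J* = 1.1083; solve J* = V/(n·D) for n: n = V/(J*·D) = 48.71/(1.1083 × 1.843) = 23.847094 rev/s
rpm = 60·n = 1430.825632

rpm = 1430.83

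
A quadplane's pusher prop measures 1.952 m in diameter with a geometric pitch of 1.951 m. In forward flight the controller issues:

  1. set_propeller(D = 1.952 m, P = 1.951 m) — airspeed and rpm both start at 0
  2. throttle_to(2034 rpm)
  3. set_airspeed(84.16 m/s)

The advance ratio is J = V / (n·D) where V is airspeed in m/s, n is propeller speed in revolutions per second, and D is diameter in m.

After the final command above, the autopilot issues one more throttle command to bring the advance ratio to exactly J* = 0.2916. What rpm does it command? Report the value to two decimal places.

set_propeller: D = 1.952 m, P = 1.951 m (p = P/D = 0.999488); state ← (V=0, rpm=0)
throttle_to(2034): rpm ← 2034
set_airspeed(84.16): V ← 84.16 m/s
final state: V = 84.16 m/s, rpm = 2034 → n = rpm/60 = 33.900000 rev/s
target J* = 0.2916; solve J* = V/(n·D) for n: n = V/(J*·D) = 84.16/(0.2916 × 1.952) = 147.855810 rev/s
rpm = 60·n = 8871.348580

rpm = 8871.35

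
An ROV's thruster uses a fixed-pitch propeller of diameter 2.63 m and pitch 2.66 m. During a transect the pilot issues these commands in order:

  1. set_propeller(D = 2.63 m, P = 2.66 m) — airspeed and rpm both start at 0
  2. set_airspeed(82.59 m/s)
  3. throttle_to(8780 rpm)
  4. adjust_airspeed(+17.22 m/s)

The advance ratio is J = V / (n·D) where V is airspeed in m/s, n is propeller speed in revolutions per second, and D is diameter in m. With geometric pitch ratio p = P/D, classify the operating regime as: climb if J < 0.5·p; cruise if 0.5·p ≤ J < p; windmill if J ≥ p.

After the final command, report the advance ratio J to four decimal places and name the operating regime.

set_propeller: D = 2.63 m, P = 2.66 m (p = P/D = 1.011407); state ← (V=0, rpm=0)
set_airspeed(82.59): V ← 82.59 m/s
throttle_to(8780): rpm ← 8780
adjust_airspeed(+17.22): V ← 82.59 +17.22 = 99.81 m/s
final state: V = 99.81 m/s, rpm = 8780 → n = rpm/60 = 146.333333 rev/s
J = V / (n·D) = 99.81 / (146.333333 × 2.63) = 0.259343
regime bands: climb J<0.5057 | cruise [0.5057, 1.0114) | windmill J≥1.0114
J = 0.2593 → climb

J = 0.2593, regime = climb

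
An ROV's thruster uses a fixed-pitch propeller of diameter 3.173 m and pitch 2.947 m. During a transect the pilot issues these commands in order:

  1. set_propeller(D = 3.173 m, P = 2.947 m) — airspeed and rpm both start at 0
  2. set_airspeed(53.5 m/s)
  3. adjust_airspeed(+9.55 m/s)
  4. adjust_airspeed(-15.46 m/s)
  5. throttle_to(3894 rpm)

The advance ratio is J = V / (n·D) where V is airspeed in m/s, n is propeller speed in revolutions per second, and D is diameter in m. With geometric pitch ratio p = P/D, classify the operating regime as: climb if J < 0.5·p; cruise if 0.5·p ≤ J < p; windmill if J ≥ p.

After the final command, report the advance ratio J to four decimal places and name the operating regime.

set_propeller: D = 3.173 m, P = 2.947 m (p = P/D = 0.928774); state ← (V=0, rpm=0)
set_airspeed(53.5): V ← 53.5 m/s
adjust_airspeed(+9.55): V ← 53.5 +9.55 = 63.05 m/s
adjust_airspeed(-15.46): V ← 63.05 -15.46 = 47.59 m/s
throttle_to(3894): rpm ← 3894
final state: V = 47.59 m/s, rpm = 3894 → n = rpm/60 = 64.900000 rev/s
J = V / (n·D) = 47.59 / (64.900000 × 3.173) = 0.231101
regime bands: climb J<0.4644 | cruise [0.4644, 0.9288) | windmill J≥0.9288
J = 0.2311 → climb

J = 0.2311, regime = climb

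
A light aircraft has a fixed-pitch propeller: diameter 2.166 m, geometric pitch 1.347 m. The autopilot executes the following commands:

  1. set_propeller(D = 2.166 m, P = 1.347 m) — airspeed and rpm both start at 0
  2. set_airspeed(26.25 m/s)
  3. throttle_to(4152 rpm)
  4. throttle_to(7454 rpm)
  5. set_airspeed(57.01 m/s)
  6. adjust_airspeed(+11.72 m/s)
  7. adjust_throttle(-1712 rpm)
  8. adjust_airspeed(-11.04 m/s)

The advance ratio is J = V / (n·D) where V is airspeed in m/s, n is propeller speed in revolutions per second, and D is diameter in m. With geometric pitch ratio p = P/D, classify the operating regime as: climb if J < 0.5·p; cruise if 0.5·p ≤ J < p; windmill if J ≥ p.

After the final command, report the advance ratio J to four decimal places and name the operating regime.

set_propeller: D = 2.166 m, P = 1.347 m (p = P/D = 0.621884); state ← (V=0, rpm=0)
set_airspeed(26.25): V ← 26.25 m/s
throttle_to(4152): rpm ← 4152
throttle_to(7454): rpm ← 7454
set_airspeed(57.01): V ← 57.01 m/s
adjust_airspeed(+11.72): V ← 57.01 +11.72 = 68.73 m/s
adjust_throttle(-1712): rpm ← 7454 -1712 = 5742
adjust_airspeed(-11.04): V ← 68.73 -11.04 = 57.69 m/s
final state: V = 57.69 m/s, rpm = 5742 → n = rpm/60 = 95.700000 rev/s
J = V / (n·D) = 57.69 / (95.700000 × 2.166) = 0.278311
regime bands: climb J<0.3109 | cruise [0.3109, 0.6219) | windmill J≥0.6219
J = 0.2783 → climb

J = 0.2783, regime = climb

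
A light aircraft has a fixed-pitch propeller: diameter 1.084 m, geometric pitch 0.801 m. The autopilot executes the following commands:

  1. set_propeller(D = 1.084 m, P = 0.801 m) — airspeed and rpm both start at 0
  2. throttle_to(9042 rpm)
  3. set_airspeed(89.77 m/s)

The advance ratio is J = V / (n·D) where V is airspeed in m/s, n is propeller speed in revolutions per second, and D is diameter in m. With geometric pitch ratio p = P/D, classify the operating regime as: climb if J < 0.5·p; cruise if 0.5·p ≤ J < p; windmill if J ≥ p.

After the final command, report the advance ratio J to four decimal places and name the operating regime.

J = 0.5495, regime = cruise

set_propeller: D = 1.084 m, P = 0.801 m (p = P/D = 0.738930); state ← (V=0, rpm=0)
throttle_to(9042): rpm ← 9042
set_airspeed(89.77): V ← 89.77 m/s
final state: V = 89.77 m/s, rpm = 9042 → n = rpm/60 = 150.700000 rev/s
J = V / (n·D) = 89.77 / (150.700000 × 1.084) = 0.549527
regime bands: climb J<0.3695 | cruise [0.3695, 0.7389) | windmill J≥0.7389
J = 0.5495 → cruise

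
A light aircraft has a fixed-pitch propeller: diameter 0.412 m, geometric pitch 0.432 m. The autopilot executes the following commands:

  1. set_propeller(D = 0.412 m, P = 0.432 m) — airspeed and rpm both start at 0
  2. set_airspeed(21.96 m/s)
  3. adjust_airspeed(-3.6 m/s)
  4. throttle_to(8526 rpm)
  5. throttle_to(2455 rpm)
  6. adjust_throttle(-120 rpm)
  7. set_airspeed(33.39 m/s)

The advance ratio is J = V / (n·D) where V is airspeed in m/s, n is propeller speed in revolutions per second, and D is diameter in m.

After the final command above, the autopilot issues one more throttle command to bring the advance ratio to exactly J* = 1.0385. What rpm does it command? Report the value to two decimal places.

set_propeller: D = 0.412 m, P = 0.432 m (p = P/D = 1.048544); state ← (V=0, rpm=0)
set_airspeed(21.96): V ← 21.96 m/s
adjust_airspeed(-3.6): V ← 21.96 -3.6 = 18.36 m/s
throttle_to(8526): rpm ← 8526
throttle_to(2455): rpm ← 2455
adjust_throttle(-120): rpm ← 2455 -120 = 2335
set_airspeed(33.39): V ← 33.39 m/s
final state: V = 33.39 m/s, rpm = 2335 → n = rpm/60 = 38.916667 rev/s
target J* = 1.0385; solve J* = V/(n·D) for n: n = V/(J*·D) = 33.39/(1.0385 × 0.412) = 78.039181 rev/s
rpm = 60·n = 4682.350851

rpm = 4682.35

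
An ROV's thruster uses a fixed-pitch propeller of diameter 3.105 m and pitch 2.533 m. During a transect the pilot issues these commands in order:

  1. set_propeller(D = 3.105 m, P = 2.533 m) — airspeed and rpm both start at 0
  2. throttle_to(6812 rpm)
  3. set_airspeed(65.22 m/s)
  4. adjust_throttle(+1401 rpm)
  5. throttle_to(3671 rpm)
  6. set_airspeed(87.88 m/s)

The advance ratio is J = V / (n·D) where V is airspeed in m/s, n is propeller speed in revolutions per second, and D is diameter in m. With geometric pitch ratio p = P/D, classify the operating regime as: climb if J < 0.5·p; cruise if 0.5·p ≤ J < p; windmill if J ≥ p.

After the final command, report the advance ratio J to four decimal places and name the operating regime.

J = 0.4626, regime = cruise

set_propeller: D = 3.105 m, P = 2.533 m (p = P/D = 0.815781); state ← (V=0, rpm=0)
throttle_to(6812): rpm ← 6812
set_airspeed(65.22): V ← 65.22 m/s
adjust_throttle(+1401): rpm ← 6812 +1401 = 8213
throttle_to(3671): rpm ← 3671
set_airspeed(87.88): V ← 87.88 m/s
final state: V = 87.88 m/s, rpm = 3671 → n = rpm/60 = 61.183333 rev/s
J = V / (n·D) = 87.88 / (61.183333 × 3.105) = 0.462589
regime bands: climb J<0.4079 | cruise [0.4079, 0.8158) | windmill J≥0.8158
J = 0.4626 → cruise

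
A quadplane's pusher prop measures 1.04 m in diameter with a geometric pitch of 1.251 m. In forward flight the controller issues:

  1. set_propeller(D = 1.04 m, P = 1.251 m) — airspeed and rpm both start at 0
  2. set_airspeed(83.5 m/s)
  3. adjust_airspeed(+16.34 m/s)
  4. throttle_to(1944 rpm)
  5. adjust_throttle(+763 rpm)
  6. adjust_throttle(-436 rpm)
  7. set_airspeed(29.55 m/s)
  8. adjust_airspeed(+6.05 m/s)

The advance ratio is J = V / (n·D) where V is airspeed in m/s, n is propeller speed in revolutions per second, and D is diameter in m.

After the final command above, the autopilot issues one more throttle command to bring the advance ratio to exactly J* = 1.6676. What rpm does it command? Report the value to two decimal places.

set_propeller: D = 1.04 m, P = 1.251 m (p = P/D = 1.202885); state ← (V=0, rpm=0)
set_airspeed(83.5): V ← 83.5 m/s
adjust_airspeed(+16.34): V ← 83.5 +16.34 = 99.84 m/s
throttle_to(1944): rpm ← 1944
adjust_throttle(+763): rpm ← 1944 +763 = 2707
adjust_throttle(-436): rpm ← 2707 -436 = 2271
set_airspeed(29.55): V ← 29.55 m/s
adjust_airspeed(+6.05): V ← 29.55 +6.05 = 35.6 m/s
final state: V = 35.6 m/s, rpm = 2271 → n = rpm/60 = 37.850000 rev/s
target J* = 1.6676; solve J* = V/(n·D) for n: n = V/(J*·D) = 35.6/(1.6676 × 1.04) = 20.526966 rev/s
rpm = 60·n = 1231.617986

rpm = 1231.62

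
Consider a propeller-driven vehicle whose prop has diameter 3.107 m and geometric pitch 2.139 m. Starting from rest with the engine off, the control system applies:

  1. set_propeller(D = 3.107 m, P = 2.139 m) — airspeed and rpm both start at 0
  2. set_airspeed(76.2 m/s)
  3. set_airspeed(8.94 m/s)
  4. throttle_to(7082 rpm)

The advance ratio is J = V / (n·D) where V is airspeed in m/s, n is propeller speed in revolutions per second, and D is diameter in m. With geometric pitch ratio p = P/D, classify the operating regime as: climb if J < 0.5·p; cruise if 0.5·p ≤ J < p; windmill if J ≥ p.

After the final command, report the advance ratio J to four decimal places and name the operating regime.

J = 0.0244, regime = climb

set_propeller: D = 3.107 m, P = 2.139 m (p = P/D = 0.688445); state ← (V=0, rpm=0)
set_airspeed(76.2): V ← 76.2 m/s
set_airspeed(8.94): V ← 8.94 m/s
throttle_to(7082): rpm ← 7082
final state: V = 8.94 m/s, rpm = 7082 → n = rpm/60 = 118.033333 rev/s
J = V / (n·D) = 8.94 / (118.033333 × 3.107) = 0.024378
regime bands: climb J<0.3442 | cruise [0.3442, 0.6884) | windmill J≥0.6884
J = 0.0244 → climb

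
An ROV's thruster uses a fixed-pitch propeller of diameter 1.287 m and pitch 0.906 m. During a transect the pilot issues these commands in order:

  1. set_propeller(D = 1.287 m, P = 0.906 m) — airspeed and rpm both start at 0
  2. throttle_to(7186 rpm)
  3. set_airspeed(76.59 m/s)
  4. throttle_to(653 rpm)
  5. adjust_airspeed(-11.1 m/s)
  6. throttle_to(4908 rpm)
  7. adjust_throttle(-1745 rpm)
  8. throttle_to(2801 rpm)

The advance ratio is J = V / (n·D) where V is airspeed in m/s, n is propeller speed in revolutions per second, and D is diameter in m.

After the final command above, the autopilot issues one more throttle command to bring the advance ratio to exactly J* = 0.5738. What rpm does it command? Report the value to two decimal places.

set_propeller: D = 1.287 m, P = 0.906 m (p = P/D = 0.703963); state ← (V=0, rpm=0)
throttle_to(7186): rpm ← 7186
set_airspeed(76.59): V ← 76.59 m/s
throttle_to(653): rpm ← 653
adjust_airspeed(-11.1): V ← 76.59 -11.1 = 65.49 m/s
throttle_to(4908): rpm ← 4908
adjust_throttle(-1745): rpm ← 4908 -1745 = 3163
throttle_to(2801): rpm ← 2801
final state: V = 65.49 m/s, rpm = 2801 → n = rpm/60 = 46.683333 rev/s
target J* = 0.5738; solve J* = V/(n·D) for n: n = V/(J*·D) = 65.49/(0.5738 × 1.287) = 88.682086 rev/s
rpm = 60·n = 5320.925154

rpm = 5320.93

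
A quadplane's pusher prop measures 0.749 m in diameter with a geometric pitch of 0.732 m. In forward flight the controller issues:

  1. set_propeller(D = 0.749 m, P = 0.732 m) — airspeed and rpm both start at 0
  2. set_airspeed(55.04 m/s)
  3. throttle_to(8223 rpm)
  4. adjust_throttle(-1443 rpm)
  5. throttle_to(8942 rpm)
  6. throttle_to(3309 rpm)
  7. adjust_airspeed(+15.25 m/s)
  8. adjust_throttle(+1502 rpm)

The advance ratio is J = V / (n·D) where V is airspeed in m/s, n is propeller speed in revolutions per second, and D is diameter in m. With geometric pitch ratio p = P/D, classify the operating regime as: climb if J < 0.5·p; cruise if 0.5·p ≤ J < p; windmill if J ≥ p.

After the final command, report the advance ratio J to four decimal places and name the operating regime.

set_propeller: D = 0.749 m, P = 0.732 m (p = P/D = 0.977303); state ← (V=0, rpm=0)
set_airspeed(55.04): V ← 55.04 m/s
throttle_to(8223): rpm ← 8223
adjust_throttle(-1443): rpm ← 8223 -1443 = 6780
throttle_to(8942): rpm ← 8942
throttle_to(3309): rpm ← 3309
adjust_airspeed(+15.25): V ← 55.04 +15.25 = 70.29 m/s
adjust_throttle(+1502): rpm ← 3309 +1502 = 4811
final state: V = 70.29 m/s, rpm = 4811 → n = rpm/60 = 80.183333 rev/s
J = V / (n·D) = 70.29 / (80.183333 × 0.749) = 1.170382
regime bands: climb J<0.4887 | cruise [0.4887, 0.9773) | windmill J≥0.9773
J = 1.1704 → windmill

J = 1.1704, regime = windmill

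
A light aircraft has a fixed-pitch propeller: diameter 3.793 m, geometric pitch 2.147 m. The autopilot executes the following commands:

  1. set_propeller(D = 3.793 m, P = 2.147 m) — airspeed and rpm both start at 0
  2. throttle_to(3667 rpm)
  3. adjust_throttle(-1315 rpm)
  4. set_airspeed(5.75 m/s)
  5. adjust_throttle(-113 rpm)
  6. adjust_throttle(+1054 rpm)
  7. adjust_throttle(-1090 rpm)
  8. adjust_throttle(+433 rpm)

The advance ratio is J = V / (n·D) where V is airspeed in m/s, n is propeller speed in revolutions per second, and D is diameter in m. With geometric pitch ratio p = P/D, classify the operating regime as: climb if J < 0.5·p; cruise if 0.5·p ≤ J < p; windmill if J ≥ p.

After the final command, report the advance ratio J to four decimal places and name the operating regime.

set_propeller: D = 3.793 m, P = 2.147 m (p = P/D = 0.566043); state ← (V=0, rpm=0)
throttle_to(3667): rpm ← 3667
adjust_throttle(-1315): rpm ← 3667 -1315 = 2352
set_airspeed(5.75): V ← 5.75 m/s
adjust_throttle(-113): rpm ← 2352 -113 = 2239
adjust_throttle(+1054): rpm ← 2239 +1054 = 3293
adjust_throttle(-1090): rpm ← 3293 -1090 = 2203
adjust_throttle(+433): rpm ← 2203 +433 = 2636
final state: V = 5.75 m/s, rpm = 2636 → n = rpm/60 = 43.933333 rev/s
J = V / (n·D) = 5.75 / (43.933333 × 3.793) = 0.034506
regime bands: climb J<0.2830 | cruise [0.2830, 0.5660) | windmill J≥0.5660
J = 0.0345 → climb

J = 0.0345, regime = climb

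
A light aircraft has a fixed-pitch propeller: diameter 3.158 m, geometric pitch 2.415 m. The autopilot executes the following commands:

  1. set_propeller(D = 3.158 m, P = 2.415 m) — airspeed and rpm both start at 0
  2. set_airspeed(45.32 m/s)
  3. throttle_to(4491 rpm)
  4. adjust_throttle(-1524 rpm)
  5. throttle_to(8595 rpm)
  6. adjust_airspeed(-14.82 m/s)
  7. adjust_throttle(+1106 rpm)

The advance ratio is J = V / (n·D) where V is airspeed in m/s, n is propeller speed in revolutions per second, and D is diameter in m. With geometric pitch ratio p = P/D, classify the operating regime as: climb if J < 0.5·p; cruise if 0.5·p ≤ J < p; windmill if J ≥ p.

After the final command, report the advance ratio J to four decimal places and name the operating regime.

set_propeller: D = 3.158 m, P = 2.415 m (p = P/D = 0.764725); state ← (V=0, rpm=0)
set_airspeed(45.32): V ← 45.32 m/s
throttle_to(4491): rpm ← 4491
adjust_throttle(-1524): rpm ← 4491 -1524 = 2967
throttle_to(8595): rpm ← 8595
adjust_airspeed(-14.82): V ← 45.32 -14.82 = 30.5 m/s
adjust_throttle(+1106): rpm ← 8595 +1106 = 9701
final state: V = 30.5 m/s, rpm = 9701 → n = rpm/60 = 161.683333 rev/s
J = V / (n·D) = 30.5 / (161.683333 × 3.158) = 0.059734
regime bands: climb J<0.3824 | cruise [0.3824, 0.7647) | windmill J≥0.7647
J = 0.0597 → climb

J = 0.0597, regime = climb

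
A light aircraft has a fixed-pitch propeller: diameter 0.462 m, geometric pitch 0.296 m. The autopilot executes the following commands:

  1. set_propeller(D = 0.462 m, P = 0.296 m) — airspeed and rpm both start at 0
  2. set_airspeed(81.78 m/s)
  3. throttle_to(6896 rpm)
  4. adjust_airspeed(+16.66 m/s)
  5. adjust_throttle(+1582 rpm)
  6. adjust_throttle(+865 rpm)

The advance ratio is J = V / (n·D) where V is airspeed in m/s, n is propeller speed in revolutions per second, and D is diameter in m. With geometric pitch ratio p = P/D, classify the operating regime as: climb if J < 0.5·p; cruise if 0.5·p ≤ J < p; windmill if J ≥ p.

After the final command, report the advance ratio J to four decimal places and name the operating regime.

J = 1.3683, regime = windmill

set_propeller: D = 0.462 m, P = 0.296 m (p = P/D = 0.640693); state ← (V=0, rpm=0)
set_airspeed(81.78): V ← 81.78 m/s
throttle_to(6896): rpm ← 6896
adjust_airspeed(+16.66): V ← 81.78 +16.66 = 98.44 m/s
adjust_throttle(+1582): rpm ← 6896 +1582 = 8478
adjust_throttle(+865): rpm ← 8478 +865 = 9343
final state: V = 98.44 m/s, rpm = 9343 → n = rpm/60 = 155.716667 rev/s
J = V / (n·D) = 98.44 / (155.716667 × 0.462) = 1.368342
regime bands: climb J<0.3203 | cruise [0.3203, 0.6407) | windmill J≥0.6407
J = 1.3683 → windmill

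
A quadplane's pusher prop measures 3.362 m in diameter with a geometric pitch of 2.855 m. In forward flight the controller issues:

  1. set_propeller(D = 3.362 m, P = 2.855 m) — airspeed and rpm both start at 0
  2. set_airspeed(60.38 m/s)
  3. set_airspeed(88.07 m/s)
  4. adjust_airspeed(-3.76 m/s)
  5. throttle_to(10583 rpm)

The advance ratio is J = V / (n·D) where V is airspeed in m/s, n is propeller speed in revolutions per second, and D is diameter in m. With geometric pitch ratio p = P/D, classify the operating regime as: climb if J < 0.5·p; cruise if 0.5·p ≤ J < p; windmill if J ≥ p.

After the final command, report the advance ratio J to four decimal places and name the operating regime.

J = 0.1422, regime = climb

set_propeller: D = 3.362 m, P = 2.855 m (p = P/D = 0.849197); state ← (V=0, rpm=0)
set_airspeed(60.38): V ← 60.38 m/s
set_airspeed(88.07): V ← 88.07 m/s
adjust_airspeed(-3.76): V ← 88.07 -3.76 = 84.31 m/s
throttle_to(10583): rpm ← 10583
final state: V = 84.31 m/s, rpm = 10583 → n = rpm/60 = 176.383333 rev/s
J = V / (n·D) = 84.31 / (176.383333 × 3.362) = 0.142175
regime bands: climb J<0.4246 | cruise [0.4246, 0.8492) | windmill J≥0.8492
J = 0.1422 → climb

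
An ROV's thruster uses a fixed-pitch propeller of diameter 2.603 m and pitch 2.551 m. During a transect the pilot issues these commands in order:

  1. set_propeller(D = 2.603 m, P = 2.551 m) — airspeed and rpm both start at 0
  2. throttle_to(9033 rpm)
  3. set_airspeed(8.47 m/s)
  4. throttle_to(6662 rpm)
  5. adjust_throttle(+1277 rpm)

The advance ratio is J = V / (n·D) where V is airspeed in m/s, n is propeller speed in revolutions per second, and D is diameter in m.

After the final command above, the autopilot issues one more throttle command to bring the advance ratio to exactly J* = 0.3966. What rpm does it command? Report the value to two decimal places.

rpm = 492.28

set_propeller: D = 2.603 m, P = 2.551 m (p = P/D = 0.980023); state ← (V=0, rpm=0)
throttle_to(9033): rpm ← 9033
set_airspeed(8.47): V ← 8.47 m/s
throttle_to(6662): rpm ← 6662
adjust_throttle(+1277): rpm ← 6662 +1277 = 7939
final state: V = 8.47 m/s, rpm = 7939 → n = rpm/60 = 132.316667 rev/s
target J* = 0.3966; solve J* = V/(n·D) for n: n = V/(J*·D) = 8.47/(0.3966 × 2.603) = 8.204583 rev/s
rpm = 60·n = 492.275002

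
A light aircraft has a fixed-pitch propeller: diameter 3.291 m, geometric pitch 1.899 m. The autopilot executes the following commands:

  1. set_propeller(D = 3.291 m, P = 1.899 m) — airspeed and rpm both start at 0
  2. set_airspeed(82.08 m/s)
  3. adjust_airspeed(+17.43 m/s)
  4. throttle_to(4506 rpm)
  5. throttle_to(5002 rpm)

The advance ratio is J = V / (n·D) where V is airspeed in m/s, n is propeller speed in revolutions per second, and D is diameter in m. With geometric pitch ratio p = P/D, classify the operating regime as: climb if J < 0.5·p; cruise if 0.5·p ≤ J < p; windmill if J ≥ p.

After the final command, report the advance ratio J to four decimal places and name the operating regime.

set_propeller: D = 3.291 m, P = 1.899 m (p = P/D = 0.577028); state ← (V=0, rpm=0)
set_airspeed(82.08): V ← 82.08 m/s
adjust_airspeed(+17.43): V ← 82.08 +17.43 = 99.51 m/s
throttle_to(4506): rpm ← 4506
throttle_to(5002): rpm ← 5002
final state: V = 99.51 m/s, rpm = 5002 → n = rpm/60 = 83.366667 rev/s
J = V / (n·D) = 99.51 / (83.366667 × 3.291) = 0.362699
regime bands: climb J<0.2885 | cruise [0.2885, 0.5770) | windmill J≥0.5770
J = 0.3627 → cruise

J = 0.3627, regime = cruise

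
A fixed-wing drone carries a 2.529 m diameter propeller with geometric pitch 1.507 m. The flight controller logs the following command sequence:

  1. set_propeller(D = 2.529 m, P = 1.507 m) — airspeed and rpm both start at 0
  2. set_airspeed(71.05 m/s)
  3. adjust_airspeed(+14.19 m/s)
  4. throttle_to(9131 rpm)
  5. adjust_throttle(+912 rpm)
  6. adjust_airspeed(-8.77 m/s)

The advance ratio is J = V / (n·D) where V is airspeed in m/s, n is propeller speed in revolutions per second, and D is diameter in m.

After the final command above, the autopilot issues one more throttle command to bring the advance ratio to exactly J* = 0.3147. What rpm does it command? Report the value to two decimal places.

set_propeller: D = 2.529 m, P = 1.507 m (p = P/D = 0.595888); state ← (V=0, rpm=0)
set_airspeed(71.05): V ← 71.05 m/s
adjust_airspeed(+14.19): V ← 71.05 +14.19 = 85.24 m/s
throttle_to(9131): rpm ← 9131
adjust_throttle(+912): rpm ← 9131 +912 = 10043
adjust_airspeed(-8.77): V ← 85.24 -8.77 = 76.47 m/s
final state: V = 76.47 m/s, rpm = 10043 → n = rpm/60 = 167.383333 rev/s
target J* = 0.3147; solve J* = V/(n·D) for n: n = V/(J*·D) = 76.47/(0.3147 × 2.529) = 96.082771 rev/s
rpm = 60·n = 5764.966239

rpm = 5764.97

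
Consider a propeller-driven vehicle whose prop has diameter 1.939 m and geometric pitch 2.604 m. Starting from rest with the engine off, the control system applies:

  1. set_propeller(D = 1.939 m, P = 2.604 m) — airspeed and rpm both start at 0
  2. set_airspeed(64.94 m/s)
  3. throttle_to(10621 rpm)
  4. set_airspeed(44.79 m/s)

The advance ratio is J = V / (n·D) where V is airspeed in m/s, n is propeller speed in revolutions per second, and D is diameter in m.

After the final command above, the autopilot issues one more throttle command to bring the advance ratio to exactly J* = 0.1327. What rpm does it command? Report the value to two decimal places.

rpm = 10444.40

set_propeller: D = 1.939 m, P = 2.604 m (p = P/D = 1.342960); state ← (V=0, rpm=0)
set_airspeed(64.94): V ← 64.94 m/s
throttle_to(10621): rpm ← 10621
set_airspeed(44.79): V ← 44.79 m/s
final state: V = 44.79 m/s, rpm = 10621 → n = rpm/60 = 177.016667 rev/s
target J* = 0.1327; solve J* = V/(n·D) for n: n = V/(J*·D) = 44.79/(0.1327 × 1.939) = 174.073367 rev/s
rpm = 60·n = 10444.402039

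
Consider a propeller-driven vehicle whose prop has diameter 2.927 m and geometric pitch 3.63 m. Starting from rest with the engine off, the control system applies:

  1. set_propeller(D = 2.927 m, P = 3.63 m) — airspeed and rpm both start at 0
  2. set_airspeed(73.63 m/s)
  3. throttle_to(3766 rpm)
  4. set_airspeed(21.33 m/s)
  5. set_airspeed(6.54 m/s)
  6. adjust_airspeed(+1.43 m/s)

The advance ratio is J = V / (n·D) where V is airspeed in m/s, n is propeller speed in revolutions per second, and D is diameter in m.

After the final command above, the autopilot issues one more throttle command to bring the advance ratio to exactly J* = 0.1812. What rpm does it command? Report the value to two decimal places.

rpm = 901.63

set_propeller: D = 2.927 m, P = 3.63 m (p = P/D = 1.240178); state ← (V=0, rpm=0)
set_airspeed(73.63): V ← 73.63 m/s
throttle_to(3766): rpm ← 3766
set_airspeed(21.33): V ← 21.33 m/s
set_airspeed(6.54): V ← 6.54 m/s
adjust_airspeed(+1.43): V ← 6.54 +1.43 = 7.97 m/s
final state: V = 7.97 m/s, rpm = 3766 → n = rpm/60 = 62.766667 rev/s
target J* = 0.1812; solve J* = V/(n·D) for n: n = V/(J*·D) = 7.97/(0.1812 × 2.927) = 15.027177 rev/s
rpm = 60·n = 901.630628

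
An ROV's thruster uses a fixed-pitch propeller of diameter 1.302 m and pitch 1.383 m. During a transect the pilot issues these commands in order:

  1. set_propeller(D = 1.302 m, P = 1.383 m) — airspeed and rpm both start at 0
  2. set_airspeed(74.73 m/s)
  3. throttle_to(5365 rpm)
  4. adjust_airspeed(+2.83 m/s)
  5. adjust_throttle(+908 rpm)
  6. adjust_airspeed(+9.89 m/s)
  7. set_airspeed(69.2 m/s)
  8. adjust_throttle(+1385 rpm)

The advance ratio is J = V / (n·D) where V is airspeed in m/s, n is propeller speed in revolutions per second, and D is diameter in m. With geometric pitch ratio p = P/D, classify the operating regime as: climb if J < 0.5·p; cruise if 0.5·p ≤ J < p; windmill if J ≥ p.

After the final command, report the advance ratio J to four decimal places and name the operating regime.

J = 0.4164, regime = climb

set_propeller: D = 1.302 m, P = 1.383 m (p = P/D = 1.062212); state ← (V=0, rpm=0)
set_airspeed(74.73): V ← 74.73 m/s
throttle_to(5365): rpm ← 5365
adjust_airspeed(+2.83): V ← 74.73 +2.83 = 77.56 m/s
adjust_throttle(+908): rpm ← 5365 +908 = 6273
adjust_airspeed(+9.89): V ← 77.56 +9.89 = 87.45 m/s
set_airspeed(69.2): V ← 69.2 m/s
adjust_throttle(+1385): rpm ← 6273 +1385 = 7658
final state: V = 69.2 m/s, rpm = 7658 → n = rpm/60 = 127.633333 rev/s
J = V / (n·D) = 69.2 / (127.633333 × 1.302) = 0.416419
regime bands: climb J<0.5311 | cruise [0.5311, 1.0622) | windmill J≥1.0622
J = 0.4164 → climb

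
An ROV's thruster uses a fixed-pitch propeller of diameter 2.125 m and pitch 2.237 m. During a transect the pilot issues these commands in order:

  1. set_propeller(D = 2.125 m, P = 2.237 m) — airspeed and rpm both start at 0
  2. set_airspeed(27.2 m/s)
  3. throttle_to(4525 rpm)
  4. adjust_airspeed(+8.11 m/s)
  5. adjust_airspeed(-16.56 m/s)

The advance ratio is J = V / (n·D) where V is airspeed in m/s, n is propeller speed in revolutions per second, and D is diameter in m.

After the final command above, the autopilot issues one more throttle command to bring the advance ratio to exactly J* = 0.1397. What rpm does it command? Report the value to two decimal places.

set_propeller: D = 2.125 m, P = 2.237 m (p = P/D = 1.052706); state ← (V=0, rpm=0)
set_airspeed(27.2): V ← 27.2 m/s
throttle_to(4525): rpm ← 4525
adjust_airspeed(+8.11): V ← 27.2 +8.11 = 35.31 m/s
adjust_airspeed(-16.56): V ← 35.31 -16.56 = 18.75 m/s
final state: V = 18.75 m/s, rpm = 4525 → n = rpm/60 = 75.416667 rev/s
target J* = 0.1397; solve J* = V/(n·D) for n: n = V/(J*·D) = 18.75/(0.1397 × 2.125) = 63.160554 rev/s
rpm = 60·n = 3789.633248

rpm = 3789.63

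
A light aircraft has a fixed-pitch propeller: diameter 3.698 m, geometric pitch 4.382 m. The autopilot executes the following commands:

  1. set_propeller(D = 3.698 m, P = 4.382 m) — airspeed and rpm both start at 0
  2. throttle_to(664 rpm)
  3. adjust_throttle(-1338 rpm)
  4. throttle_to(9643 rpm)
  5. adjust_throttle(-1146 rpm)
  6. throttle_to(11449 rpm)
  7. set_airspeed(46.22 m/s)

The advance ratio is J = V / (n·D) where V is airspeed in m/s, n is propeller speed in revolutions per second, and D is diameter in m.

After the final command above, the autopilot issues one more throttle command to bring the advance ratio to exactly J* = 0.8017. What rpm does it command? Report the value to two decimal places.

set_propeller: D = 3.698 m, P = 4.382 m (p = P/D = 1.184965); state ← (V=0, rpm=0)
throttle_to(664): rpm ← 664
adjust_throttle(-1338): rpm ← 664 -1338 = -674
throttle_to(9643): rpm ← 9643
adjust_throttle(-1146): rpm ← 9643 -1146 = 8497
throttle_to(11449): rpm ← 11449
set_airspeed(46.22): V ← 46.22 m/s
final state: V = 46.22 m/s, rpm = 11449 → n = rpm/60 = 190.816667 rev/s
target J* = 0.8017; solve J* = V/(n·D) for n: n = V/(J*·D) = 46.22/(0.8017 × 3.698) = 15.590181 rev/s
rpm = 60·n = 935.410846

rpm = 935.41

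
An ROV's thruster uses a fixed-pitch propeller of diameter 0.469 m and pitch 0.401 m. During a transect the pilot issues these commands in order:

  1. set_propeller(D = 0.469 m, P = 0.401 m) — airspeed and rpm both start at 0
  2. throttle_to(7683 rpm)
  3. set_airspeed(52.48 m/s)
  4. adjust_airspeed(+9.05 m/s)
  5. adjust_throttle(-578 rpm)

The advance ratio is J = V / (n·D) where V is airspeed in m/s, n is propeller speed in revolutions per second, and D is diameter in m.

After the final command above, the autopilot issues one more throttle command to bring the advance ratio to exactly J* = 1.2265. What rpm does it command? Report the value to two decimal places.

rpm = 6417.97

set_propeller: D = 0.469 m, P = 0.401 m (p = P/D = 0.855011); state ← (V=0, rpm=0)
throttle_to(7683): rpm ← 7683
set_airspeed(52.48): V ← 52.48 m/s
adjust_airspeed(+9.05): V ← 52.48 +9.05 = 61.53 m/s
adjust_throttle(-578): rpm ← 7683 -578 = 7105
final state: V = 61.53 m/s, rpm = 7105 → n = rpm/60 = 118.416667 rev/s
target J* = 1.2265; solve J* = V/(n·D) for n: n = V/(J*·D) = 61.53/(1.2265 × 0.469) = 106.966188 rev/s
rpm = 60·n = 6417.971293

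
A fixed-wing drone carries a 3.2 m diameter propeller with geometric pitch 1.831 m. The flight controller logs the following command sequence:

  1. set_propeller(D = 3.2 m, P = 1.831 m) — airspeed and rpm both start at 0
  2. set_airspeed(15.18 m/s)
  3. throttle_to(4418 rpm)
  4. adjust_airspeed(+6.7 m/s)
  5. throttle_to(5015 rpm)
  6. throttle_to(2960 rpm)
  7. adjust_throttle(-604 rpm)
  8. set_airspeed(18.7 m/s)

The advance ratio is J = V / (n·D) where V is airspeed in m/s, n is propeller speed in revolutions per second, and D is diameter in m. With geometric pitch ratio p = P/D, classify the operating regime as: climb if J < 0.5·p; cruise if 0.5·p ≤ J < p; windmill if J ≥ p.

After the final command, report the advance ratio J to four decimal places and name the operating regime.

set_propeller: D = 3.2 m, P = 1.831 m (p = P/D = 0.572187); state ← (V=0, rpm=0)
set_airspeed(15.18): V ← 15.18 m/s
throttle_to(4418): rpm ← 4418
adjust_airspeed(+6.7): V ← 15.18 +6.7 = 21.88 m/s
throttle_to(5015): rpm ← 5015
throttle_to(2960): rpm ← 2960
adjust_throttle(-604): rpm ← 2960 -604 = 2356
set_airspeed(18.7): V ← 18.7 m/s
final state: V = 18.7 m/s, rpm = 2356 → n = rpm/60 = 39.266667 rev/s
J = V / (n·D) = 18.7 / (39.266667 × 3.2) = 0.148822
regime bands: climb J<0.2861 | cruise [0.2861, 0.5722) | windmill J≥0.5722
J = 0.1488 → climb

J = 0.1488, regime = climb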